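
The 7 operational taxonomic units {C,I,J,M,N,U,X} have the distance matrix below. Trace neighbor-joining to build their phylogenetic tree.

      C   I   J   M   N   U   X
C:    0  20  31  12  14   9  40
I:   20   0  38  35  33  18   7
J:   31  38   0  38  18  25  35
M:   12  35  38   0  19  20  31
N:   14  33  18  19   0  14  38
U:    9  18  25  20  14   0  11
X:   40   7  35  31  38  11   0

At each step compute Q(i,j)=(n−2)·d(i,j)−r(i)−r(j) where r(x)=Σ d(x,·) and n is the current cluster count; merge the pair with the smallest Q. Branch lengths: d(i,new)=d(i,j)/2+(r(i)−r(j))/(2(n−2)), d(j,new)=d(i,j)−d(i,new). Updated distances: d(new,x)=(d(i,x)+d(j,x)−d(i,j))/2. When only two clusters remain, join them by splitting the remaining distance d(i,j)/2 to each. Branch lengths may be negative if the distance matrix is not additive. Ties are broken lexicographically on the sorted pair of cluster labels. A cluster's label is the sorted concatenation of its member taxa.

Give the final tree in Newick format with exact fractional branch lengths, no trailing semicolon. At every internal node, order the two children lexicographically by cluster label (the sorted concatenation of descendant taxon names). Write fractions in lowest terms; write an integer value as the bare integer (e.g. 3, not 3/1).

(((C:11/4,M:37/4):35/8,((I:12/5,X:23/5):73/6,U:-7/6):43/8):49/16,(J:15,N:3):49/16)

1. join I+X (d=7, Q=-278) ⇒ IX; edges |I|=12/5, |X|=23/5
  updated: d(C,IX)=53/2, d(IX,J)=33, d(IX,M)=59/2, d(IX,N)=32, d(IX,U)=11
2. join J+N (d=18, Q=-170) ⇒ JN; edges |J|=15, |N|=3
  updated: d(C,JN)=27/2, d(IX,JN)=47/2, d(JN,M)=39/2, d(JN,U)=21/2
3. join IX+U (d=11, Q=-108) ⇒ IUX; edges |IX|=73/6, |U|=-7/6
  updated: d(C,IUX)=49/4, d(IUX,JN)=23/2, d(IUX,M)=77/4
4. join C+M (d=12, Q=-129/2) ⇒ CM; edges |C|=11/4, |M|=37/4
  updated: d(CM,IUX)=39/4, d(CM,JN)=21/2
5. join CM+IUX (d=39/4, Q=-127/4) ⇒ CIMUX; edges |CM|=35/8, |IUX|=43/8
  updated: d(CIMUX,JN)=49/8
6. join CIMUX+JN (d=49/8) ⇒ CIJMNUX; edges |CIMUX|=49/16, |JN|=49/16
final tree: (((C:11/4,M:37/4):35/8,((I:12/5,X:23/5):73/6,U:-7/6):43/8):49/16,(J:15,N:3):49/16)
total length: 511/8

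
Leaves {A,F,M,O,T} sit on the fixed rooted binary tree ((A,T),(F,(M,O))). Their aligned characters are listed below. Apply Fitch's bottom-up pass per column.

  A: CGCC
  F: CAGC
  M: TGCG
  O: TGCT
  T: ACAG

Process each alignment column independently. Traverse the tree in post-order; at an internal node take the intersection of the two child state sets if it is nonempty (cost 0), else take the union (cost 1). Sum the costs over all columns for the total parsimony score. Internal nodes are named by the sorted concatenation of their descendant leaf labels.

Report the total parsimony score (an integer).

9

AT@0: {C} ∪ {A} = {A,C} (union, +1)
MO@0: {T} ∩ {T} = {T} (intersection, +0)
FMO@0: {C} ∪ {T} = {C,T} (union, +1)
AFMOT@0: {A,C} ∩ {C,T} = {C} (intersection, +0)
AT@1: {G} ∪ {C} = {C,G} (union, +1)
MO@1: {G} ∩ {G} = {G} (intersection, +0)
FMO@1: {A} ∪ {G} = {A,G} (union, +1)
AFMOT@1: {C,G} ∩ {A,G} = {G} (intersection, +0)
AT@2: {C} ∪ {A} = {A,C} (union, +1)
MO@2: {C} ∩ {C} = {C} (intersection, +0)
FMO@2: {G} ∪ {C} = {C,G} (union, +1)
AFMOT@2: {A,C} ∩ {C,G} = {C} (intersection, +0)
AT@3: {C} ∪ {G} = {C,G} (union, +1)
MO@3: {G} ∪ {T} = {G,T} (union, +1)
FMO@3: {C} ∪ {G,T} = {C,G,T} (union, +1)
AFMOT@3: {C,G} ∩ {C,G,T} = {C,G} (intersection, +0)
per-site changes: [2, 2, 2, 3]; total = 9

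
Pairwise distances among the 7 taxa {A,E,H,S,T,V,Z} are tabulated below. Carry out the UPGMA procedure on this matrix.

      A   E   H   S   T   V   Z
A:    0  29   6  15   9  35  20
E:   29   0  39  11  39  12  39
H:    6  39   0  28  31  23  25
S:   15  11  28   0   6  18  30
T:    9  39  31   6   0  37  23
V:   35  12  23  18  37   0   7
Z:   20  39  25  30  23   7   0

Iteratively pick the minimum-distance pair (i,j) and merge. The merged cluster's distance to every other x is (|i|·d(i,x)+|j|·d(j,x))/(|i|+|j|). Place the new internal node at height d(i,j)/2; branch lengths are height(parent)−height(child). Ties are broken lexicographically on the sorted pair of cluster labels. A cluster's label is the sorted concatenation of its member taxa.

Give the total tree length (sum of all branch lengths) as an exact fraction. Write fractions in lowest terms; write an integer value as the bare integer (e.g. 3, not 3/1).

1. join A+H (d=6) ⇒ AH; edges |A|=3, |H|=3
  updated: d(AH,E)=34, d(AH,S)=43/2, d(AH,T)=20, d(AH,V)=29, d(AH,Z)=45/2
2. join S+T (d=6) ⇒ ST; edges |S|=3, |T|=3
  updated: d(AH,ST)=83/4, d(E,ST)=25, d(ST,V)=55/2, d(ST,Z)=53/2
3. join V+Z (d=7) ⇒ VZ; edges |V|=7/2, |Z|=7/2
  updated: d(AH,VZ)=103/4, d(E,VZ)=51/2, d(ST,VZ)=27
4. join AH+ST (d=83/4) ⇒ AHST; edges |AH|=59/8, |ST|=59/8
  updated: d(AHST,E)=59/2, d(AHST,VZ)=211/8
5. join E+VZ (d=51/2) ⇒ EVZ; edges |E|=51/4, |VZ|=37/4
  updated: d(AHST,EVZ)=329/12
6. join AHST+EVZ (d=329/12) ⇒ AEHSTVZ; edges |AHST|=10/3, |EVZ|=23/24
final tree: (((A:3,H:3):59/8,(S:3,T:3):59/8):10/3,(E:51/4,(V:7/2,Z:7/2):37/4):23/24)
total length: 1441/24

1441/24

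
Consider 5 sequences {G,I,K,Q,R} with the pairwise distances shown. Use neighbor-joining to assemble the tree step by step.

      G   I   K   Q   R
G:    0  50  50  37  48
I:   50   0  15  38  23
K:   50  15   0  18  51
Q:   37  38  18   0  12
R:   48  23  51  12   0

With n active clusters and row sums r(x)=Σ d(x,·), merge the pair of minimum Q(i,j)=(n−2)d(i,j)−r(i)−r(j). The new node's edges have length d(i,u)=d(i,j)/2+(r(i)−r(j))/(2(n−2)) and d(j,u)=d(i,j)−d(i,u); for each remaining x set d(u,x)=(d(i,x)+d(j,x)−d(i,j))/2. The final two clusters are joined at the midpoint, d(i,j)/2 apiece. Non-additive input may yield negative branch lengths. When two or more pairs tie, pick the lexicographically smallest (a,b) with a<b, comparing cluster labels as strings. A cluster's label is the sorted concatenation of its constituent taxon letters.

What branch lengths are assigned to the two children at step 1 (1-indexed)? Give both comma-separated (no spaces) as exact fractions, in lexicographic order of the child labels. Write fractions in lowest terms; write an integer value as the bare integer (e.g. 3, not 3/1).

37/6,53/6

1. join I+K (d=15, Q=-215) ⇒ IK; edges |I|=37/6, |K|=53/6
  updated: d(G,IK)=85/2, d(IK,Q)=41/2, d(IK,R)=59/2
2. join G+IK (d=85/2, Q=-135) ⇒ GIK; edges |G|=30, |IK|=25/2
  updated: d(GIK,Q)=15/2, d(GIK,R)=35/2
3. join GIK+Q (d=15/2, Q=-37) ⇒ GIKQ; edges |GIK|=13/2, |Q|=1
  updated: d(GIKQ,R)=11
4. join GIKQ+R (d=11) ⇒ GIKQR; edges |GIKQ|=11/2, |R|=11/2
final tree: (((G:30,(I:37/6,K:53/6):25/2):13/2,Q:1):11/2,R:11/2)
total length: 76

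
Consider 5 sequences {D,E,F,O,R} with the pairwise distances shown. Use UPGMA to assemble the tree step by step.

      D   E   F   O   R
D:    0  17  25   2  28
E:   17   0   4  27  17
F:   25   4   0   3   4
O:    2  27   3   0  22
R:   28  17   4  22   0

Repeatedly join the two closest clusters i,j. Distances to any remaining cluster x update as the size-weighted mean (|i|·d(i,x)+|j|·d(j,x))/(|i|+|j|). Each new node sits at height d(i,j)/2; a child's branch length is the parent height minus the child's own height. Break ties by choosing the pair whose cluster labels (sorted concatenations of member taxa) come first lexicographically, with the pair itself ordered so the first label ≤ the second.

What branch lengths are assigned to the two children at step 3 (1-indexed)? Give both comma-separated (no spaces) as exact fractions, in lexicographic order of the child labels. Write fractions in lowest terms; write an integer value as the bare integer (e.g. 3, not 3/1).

13/4,21/4

step 1: merge (D,O) at d=2; branch lengths D→1, O→1; new cluster DO
  updated: d(DO,E)=22, d(DO,F)=14, d(DO,R)=25
step 2: merge (E,F) at d=4; branch lengths E→2, F→2; new cluster EF
  updated: d(DO,EF)=18, d(EF,R)=21/2
step 3: merge (EF,R) at d=21/2; branch lengths EF→13/4, R→21/4; new cluster EFR
  updated: d(DO,EFR)=61/3
step 4: merge (DO,EFR) at d=61/3; branch lengths DO→55/6, EFR→59/12; new cluster DEFOR
final tree: ((D:1,O:1):55/6,((E:2,F:2):13/4,R:21/4):59/12)
total length: 343/12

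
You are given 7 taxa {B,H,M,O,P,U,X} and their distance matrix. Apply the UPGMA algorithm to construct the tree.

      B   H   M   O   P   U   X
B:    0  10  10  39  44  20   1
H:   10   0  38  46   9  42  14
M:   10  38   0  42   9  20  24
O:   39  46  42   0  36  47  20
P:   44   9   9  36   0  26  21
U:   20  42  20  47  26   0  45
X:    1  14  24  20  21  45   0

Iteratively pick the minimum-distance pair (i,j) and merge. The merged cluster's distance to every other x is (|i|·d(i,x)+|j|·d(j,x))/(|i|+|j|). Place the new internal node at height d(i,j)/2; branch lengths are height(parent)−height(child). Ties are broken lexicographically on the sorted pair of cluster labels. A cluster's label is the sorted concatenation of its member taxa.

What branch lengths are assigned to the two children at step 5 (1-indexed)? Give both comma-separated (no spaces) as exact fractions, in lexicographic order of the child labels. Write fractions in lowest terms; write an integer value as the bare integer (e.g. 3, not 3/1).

1. join B+X (d=1) ⇒ BX; edges |B|=1/2, |X|=1/2
  updated: d(BX,H)=12, d(BX,M)=17, d(BX,O)=59/2, d(BX,P)=65/2, d(BX,U)=65/2
2. join H+P (d=9) ⇒ HP; edges |H|=9/2, |P|=9/2
  updated: d(BX,HP)=89/4, d(HP,M)=47/2, d(HP,O)=41, d(HP,U)=34
3. join BX+M (d=17) ⇒ BMX; edges |BX|=8, |M|=17/2
  updated: d(BMX,HP)=68/3, d(BMX,O)=101/3, d(BMX,U)=85/3
4. join BMX+HP (d=68/3) ⇒ BHMPX; edges |BMX|=17/6, |HP|=41/6
  updated: d(BHMPX,O)=183/5, d(BHMPX,U)=153/5
5. join BHMPX+U (d=153/5) ⇒ BHMPUX; edges |BHMPX|=119/30, |U|=153/10
  updated: d(BHMPUX,O)=115/3
6. join BHMPUX+O (d=115/3) ⇒ BHMOPUX; edges |BHMPUX|=58/15, |O|=115/6
final tree: (((((B:1/2,X:1/2):8,M:17/2):17/6,(H:9/2,P:9/2):41/6):119/30,U:153/10):58/15,O:115/6)
total length: 1177/15

119/30,153/10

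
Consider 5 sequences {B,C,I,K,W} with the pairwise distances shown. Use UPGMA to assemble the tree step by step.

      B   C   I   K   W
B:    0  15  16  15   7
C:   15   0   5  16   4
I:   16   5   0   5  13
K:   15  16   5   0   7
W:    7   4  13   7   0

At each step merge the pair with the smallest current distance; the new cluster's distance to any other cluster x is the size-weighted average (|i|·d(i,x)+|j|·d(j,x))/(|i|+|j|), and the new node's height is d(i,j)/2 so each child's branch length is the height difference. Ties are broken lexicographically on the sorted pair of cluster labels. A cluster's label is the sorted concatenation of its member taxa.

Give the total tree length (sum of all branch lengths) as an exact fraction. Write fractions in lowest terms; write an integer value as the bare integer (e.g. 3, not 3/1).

183/8

step 1: merge (C,W) at d=4; branch lengths C→2, W→2; new cluster CW
  updated: d(B,CW)=11, d(CW,I)=9, d(CW,K)=23/2
step 2: merge (I,K) at d=5; branch lengths I→5/2, K→5/2; new cluster IK
  updated: d(B,IK)=31/2, d(CW,IK)=41/4
step 3: merge (CW,IK) at d=41/4; branch lengths CW→25/8, IK→21/8; new cluster CIKW
  updated: d(B,CIKW)=53/4
step 4: merge (B,CIKW) at d=53/4; branch lengths B→53/8, CIKW→3/2; new cluster BCIKW
final tree: (B:53/8,((C:2,W:2):25/8,(I:5/2,K:5/2):21/8):3/2)
total length: 183/8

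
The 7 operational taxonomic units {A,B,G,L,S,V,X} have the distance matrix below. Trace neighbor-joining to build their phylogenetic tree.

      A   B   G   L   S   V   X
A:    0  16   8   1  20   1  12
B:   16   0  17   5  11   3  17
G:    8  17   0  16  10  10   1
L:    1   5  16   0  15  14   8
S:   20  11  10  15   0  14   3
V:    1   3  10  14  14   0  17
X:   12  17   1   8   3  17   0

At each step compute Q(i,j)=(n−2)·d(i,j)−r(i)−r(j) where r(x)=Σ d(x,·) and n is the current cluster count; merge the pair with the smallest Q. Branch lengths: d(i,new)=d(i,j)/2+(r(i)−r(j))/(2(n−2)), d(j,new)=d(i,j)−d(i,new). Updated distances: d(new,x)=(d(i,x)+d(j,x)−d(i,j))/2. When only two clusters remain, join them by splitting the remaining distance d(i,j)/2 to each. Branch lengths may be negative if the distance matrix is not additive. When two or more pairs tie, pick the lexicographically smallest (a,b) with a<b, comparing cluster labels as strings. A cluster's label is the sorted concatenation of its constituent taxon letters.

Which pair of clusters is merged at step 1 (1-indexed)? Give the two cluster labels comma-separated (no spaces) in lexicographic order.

S,X

iteration 1: select S,X (d=3, Q=-116); attach at lengths (3, 0); label the merged cluster SX
  updated: d(A,SX)=29/2, d(B,SX)=25/2, d(G,SX)=4, d(L,SX)=10, d(SX,V)=14
iteration 2: select G,SX (d=4, Q=-94); attach at lengths (2, 2); label the merged cluster GSX
  updated: d(A,GSX)=37/4, d(B,GSX)=51/4, d(GSX,L)=11, d(GSX,V)=10
iteration 3: select B,V (d=3, Q=-223/4); attach at lengths (71/24, 1/24); label the merged cluster BV
  updated: d(A,BV)=7, d(BV,GSX)=79/8, d(BV,L)=8
iteration 4: select A,L (d=1, Q=-141/4); attach at lengths (-3/16, 19/16); label the merged cluster AL
  updated: d(AL,BV)=7, d(AL,GSX)=77/8
iteration 5: select AL,BV (d=7, Q=-53/2); attach at lengths (27/8, 29/8); label the merged cluster ABLV
  updated: d(ABLV,GSX)=25/4
iteration 6: select ABLV,GSX (d=25/4); attach at lengths (25/8, 25/8); label the merged cluster ABGLSVX
final tree: (((A:-3/16,L:19/16):27/8,(B:71/24,V:1/24):29/8):25/8,(G:2,(S:3,X:0):2):25/8)
total length: 97/4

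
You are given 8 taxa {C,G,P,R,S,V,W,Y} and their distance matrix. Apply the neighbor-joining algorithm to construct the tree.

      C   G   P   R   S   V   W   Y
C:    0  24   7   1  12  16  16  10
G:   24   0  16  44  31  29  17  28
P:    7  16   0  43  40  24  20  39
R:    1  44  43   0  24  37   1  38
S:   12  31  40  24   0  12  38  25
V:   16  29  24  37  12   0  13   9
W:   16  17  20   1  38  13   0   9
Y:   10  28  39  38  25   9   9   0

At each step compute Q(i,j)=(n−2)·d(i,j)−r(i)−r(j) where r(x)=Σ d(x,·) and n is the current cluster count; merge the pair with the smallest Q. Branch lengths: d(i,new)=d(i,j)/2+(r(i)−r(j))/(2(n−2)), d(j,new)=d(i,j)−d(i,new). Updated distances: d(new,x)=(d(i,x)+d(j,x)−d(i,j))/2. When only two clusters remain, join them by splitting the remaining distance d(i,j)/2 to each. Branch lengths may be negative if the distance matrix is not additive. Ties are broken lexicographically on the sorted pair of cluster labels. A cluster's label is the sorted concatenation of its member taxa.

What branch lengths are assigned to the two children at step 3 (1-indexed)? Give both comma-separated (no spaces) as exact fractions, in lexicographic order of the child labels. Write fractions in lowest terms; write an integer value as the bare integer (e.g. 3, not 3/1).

step 1: merge (R,W) at d=1, Q=-296; branch lengths R→20/3, W→-17/3; new cluster RW
  updated: d(C,RW)=8, d(G,RW)=30, d(P,RW)=31, d(RW,S)=61/2, d(RW,V)=49/2, d(RW,Y)=23
step 2: merge (G,P) at d=16, Q=-235; branch lengths G→81/10, P→79/10; new cluster GP
  updated: d(C,GP)=15/2, d(GP,RW)=45/2, d(GP,S)=55/2, d(GP,V)=37/2, d(GP,Y)=51/2
step 3: merge (S,V) at d=12, Q=-139; branch lengths S→75/8, V→21/8; new cluster SV
  updated: d(C,SV)=8, d(GP,SV)=17, d(RW,SV)=43/2, d(SV,Y)=11
step 4: merge (SV,Y) at d=11, Q=-94; branch lengths SV→7/2, Y→15/2; new cluster SVY
  updated: d(C,SVY)=7/2, d(GP,SVY)=63/4, d(RW,SVY)=67/4
step 5: merge (C,RW) at d=8, Q=-201/4; branch lengths C→-49/16, RW→177/16; new cluster CRW
  updated: d(CRW,GP)=11, d(CRW,SVY)=49/8
step 6: merge (CRW,GP) at d=11, Q=-263/8; branch lengths CRW→11/16, GP→165/16; new cluster CGPRW
  updated: d(CGPRW,SVY)=87/16
step 7: merge (CGPRW,SVY) at d=87/16; branch lengths CGPRW→87/32, SVY→87/32; new cluster CGPRSVWY
final tree: (((C:-49/16,(R:20/3,W:-17/3):177/16):11/16,(G:81/10,P:79/10):165/16):87/32,((S:75/8,V:21/8):7/2,Y:15/2):87/32)
total length: 1031/16

75/8,21/8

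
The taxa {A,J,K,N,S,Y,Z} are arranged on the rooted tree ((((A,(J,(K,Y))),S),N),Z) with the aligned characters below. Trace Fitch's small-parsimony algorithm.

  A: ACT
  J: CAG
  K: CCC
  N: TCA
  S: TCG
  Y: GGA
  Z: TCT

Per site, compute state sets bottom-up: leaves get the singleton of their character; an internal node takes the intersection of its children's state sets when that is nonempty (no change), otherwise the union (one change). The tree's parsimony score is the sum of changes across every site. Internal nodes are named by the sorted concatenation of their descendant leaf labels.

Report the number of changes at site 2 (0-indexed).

5

KY@0: {C} ∪ {G} = {C,G} (union, +1)
JKY@0: {C} ∩ {C,G} = {C} (intersection, +0)
AJKY@0: {A} ∪ {C} = {A,C} (union, +1)
AJKSY@0: {A,C} ∪ {T} = {A,C,T} (union, +1)
AJKNSY@0: {A,C,T} ∩ {T} = {T} (intersection, +0)
AJKNSYZ@0: {T} ∩ {T} = {T} (intersection, +0)
KY@1: {C} ∪ {G} = {C,G} (union, +1)
JKY@1: {A} ∪ {C,G} = {A,C,G} (union, +1)
AJKY@1: {C} ∩ {A,C,G} = {C} (intersection, +0)
AJKSY@1: {C} ∩ {C} = {C} (intersection, +0)
AJKNSY@1: {C} ∩ {C} = {C} (intersection, +0)
AJKNSYZ@1: {C} ∩ {C} = {C} (intersection, +0)
KY@2: {C} ∪ {A} = {A,C} (union, +1)
JKY@2: {G} ∪ {A,C} = {A,C,G} (union, +1)
AJKY@2: {T} ∪ {A,C,G} = {A,C,G,T} (union, +1)
AJKSY@2: {A,C,G,T} ∩ {G} = {G} (intersection, +0)
AJKNSY@2: {G} ∪ {A} = {A,G} (union, +1)
AJKNSYZ@2: {A,G} ∪ {T} = {A,G,T} (union, +1)
per-site changes: [3, 2, 5]; total = 10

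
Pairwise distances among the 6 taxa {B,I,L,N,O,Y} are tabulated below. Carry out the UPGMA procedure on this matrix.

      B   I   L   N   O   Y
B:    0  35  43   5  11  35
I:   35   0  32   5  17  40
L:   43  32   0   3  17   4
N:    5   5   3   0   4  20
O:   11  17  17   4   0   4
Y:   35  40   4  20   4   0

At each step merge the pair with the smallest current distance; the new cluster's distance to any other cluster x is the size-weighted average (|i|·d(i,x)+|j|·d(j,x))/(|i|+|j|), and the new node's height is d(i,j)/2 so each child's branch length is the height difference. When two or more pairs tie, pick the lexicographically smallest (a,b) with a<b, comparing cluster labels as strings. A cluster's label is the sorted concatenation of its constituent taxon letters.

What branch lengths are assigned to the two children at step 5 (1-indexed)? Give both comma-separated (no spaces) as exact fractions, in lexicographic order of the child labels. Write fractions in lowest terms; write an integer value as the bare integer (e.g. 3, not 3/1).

step 1: merge (L,N) at d=3; branch lengths L→3/2, N→3/2; new cluster LN
  updated: d(B,LN)=24, d(I,LN)=37/2, d(LN,O)=21/2, d(LN,Y)=12
step 2: merge (O,Y) at d=4; branch lengths O→2, Y→2; new cluster OY
  updated: d(B,OY)=23, d(I,OY)=57/2, d(LN,OY)=45/4
step 3: merge (LN,OY) at d=45/4; branch lengths LN→33/8, OY→29/8; new cluster LNOY
  updated: d(B,LNOY)=47/2, d(I,LNOY)=47/2
step 4: merge (B,LNOY) at d=47/2; branch lengths B→47/4, LNOY→49/8; new cluster BLNOY
  updated: d(BLNOY,I)=129/5
step 5: merge (BLNOY,I) at d=129/5; branch lengths BLNOY→23/20, I→129/10; new cluster BILNOY
final tree: ((B:47/4,((L:3/2,N:3/2):33/8,(O:2,Y:2):29/8):49/8):23/20,I:129/10)
total length: 1867/40

23/20,129/10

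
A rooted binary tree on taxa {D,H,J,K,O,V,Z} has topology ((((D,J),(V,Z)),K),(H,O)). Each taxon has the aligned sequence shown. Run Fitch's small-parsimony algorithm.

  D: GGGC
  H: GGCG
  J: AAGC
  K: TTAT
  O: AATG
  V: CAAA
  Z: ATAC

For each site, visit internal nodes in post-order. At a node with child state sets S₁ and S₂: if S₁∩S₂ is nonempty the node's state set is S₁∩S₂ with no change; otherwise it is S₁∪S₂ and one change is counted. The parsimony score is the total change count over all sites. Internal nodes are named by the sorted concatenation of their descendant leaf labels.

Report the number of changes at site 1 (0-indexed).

[col 0] DJ: children D:{G}, J:{A} ∪→ {A,G}; cost 1
[col 0] VZ: children V:{C}, Z:{A} ∪→ {A,C}; cost 1
[col 0] DJVZ: children DJ:{A,G}, VZ:{A,C} ∩→ {A}; cost 0
[col 0] DJKVZ: children DJVZ:{A}, K:{T} ∪→ {A,T}; cost 1
[col 0] HO: children H:{G}, O:{A} ∪→ {A,G}; cost 1
[col 0] DHJKOVZ: children DJKVZ:{A,T}, HO:{A,G} ∩→ {A}; cost 0
[col 1] DJ: children D:{G}, J:{A} ∪→ {A,G}; cost 1
[col 1] VZ: children V:{A}, Z:{T} ∪→ {A,T}; cost 1
[col 1] DJVZ: children DJ:{A,G}, VZ:{A,T} ∩→ {A}; cost 0
[col 1] DJKVZ: children DJVZ:{A}, K:{T} ∪→ {A,T}; cost 1
[col 1] HO: children H:{G}, O:{A} ∪→ {A,G}; cost 1
[col 1] DHJKOVZ: children DJKVZ:{A,T}, HO:{A,G} ∩→ {A}; cost 0
[col 2] DJ: children D:{G}, J:{G} ∩→ {G}; cost 0
[col 2] VZ: children V:{A}, Z:{A} ∩→ {A}; cost 0
[col 2] DJVZ: children DJ:{G}, VZ:{A} ∪→ {A,G}; cost 1
[col 2] DJKVZ: children DJVZ:{A,G}, K:{A} ∩→ {A}; cost 0
[col 2] HO: children H:{C}, O:{T} ∪→ {C,T}; cost 1
[col 2] DHJKOVZ: children DJKVZ:{A}, HO:{C,T} ∪→ {A,C,T}; cost 1
[col 3] DJ: children D:{C}, J:{C} ∩→ {C}; cost 0
[col 3] VZ: children V:{A}, Z:{C} ∪→ {A,C}; cost 1
[col 3] DJVZ: children DJ:{C}, VZ:{A,C} ∩→ {C}; cost 0
[col 3] DJKVZ: children DJVZ:{C}, K:{T} ∪→ {C,T}; cost 1
[col 3] HO: children H:{G}, O:{G} ∩→ {G}; cost 0
[col 3] DHJKOVZ: children DJKVZ:{C,T}, HO:{G} ∪→ {C,G,T}; cost 1
per-site changes: [4, 4, 3, 3]; total = 14

4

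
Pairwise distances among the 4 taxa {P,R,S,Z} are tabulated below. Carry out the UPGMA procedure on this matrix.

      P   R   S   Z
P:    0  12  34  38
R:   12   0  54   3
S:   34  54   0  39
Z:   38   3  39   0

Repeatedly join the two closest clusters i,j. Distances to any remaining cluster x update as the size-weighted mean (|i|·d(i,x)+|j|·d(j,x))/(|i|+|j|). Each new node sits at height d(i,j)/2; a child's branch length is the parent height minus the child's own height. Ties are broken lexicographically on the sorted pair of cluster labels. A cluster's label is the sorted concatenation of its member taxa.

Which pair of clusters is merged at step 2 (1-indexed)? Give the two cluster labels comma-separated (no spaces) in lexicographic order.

P,RZ

iteration 1: select R,Z (d=3); attach at lengths (3/2, 3/2); label the merged cluster RZ
  updated: d(P,RZ)=25, d(RZ,S)=93/2
iteration 2: select P,RZ (d=25); attach at lengths (25/2, 11); label the merged cluster PRZ
  updated: d(PRZ,S)=127/3
iteration 3: select PRZ,S (d=127/3); attach at lengths (26/3, 127/6); label the merged cluster PRSZ
final tree: ((P:25/2,(R:3/2,Z:3/2):11):26/3,S:127/6)
total length: 169/3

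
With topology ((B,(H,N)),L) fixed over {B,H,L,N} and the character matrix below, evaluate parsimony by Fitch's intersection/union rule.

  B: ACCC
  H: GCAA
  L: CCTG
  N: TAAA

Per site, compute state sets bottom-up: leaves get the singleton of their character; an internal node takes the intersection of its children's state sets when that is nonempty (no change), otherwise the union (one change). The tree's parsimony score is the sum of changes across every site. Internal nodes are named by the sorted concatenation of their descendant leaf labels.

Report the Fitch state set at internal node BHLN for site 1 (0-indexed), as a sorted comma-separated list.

C

[col 0] HN: children H:{G}, N:{T} ∪→ {G,T}; cost 1
[col 0] BHN: children B:{A}, HN:{G,T} ∪→ {A,G,T}; cost 1
[col 0] BHLN: children BHN:{A,G,T}, L:{C} ∪→ {A,C,G,T}; cost 1
[col 1] HN: children H:{C}, N:{A} ∪→ {A,C}; cost 1
[col 1] BHN: children B:{C}, HN:{A,C} ∩→ {C}; cost 0
[col 1] BHLN: children BHN:{C}, L:{C} ∩→ {C}; cost 0
[col 2] HN: children H:{A}, N:{A} ∩→ {A}; cost 0
[col 2] BHN: children B:{C}, HN:{A} ∪→ {A,C}; cost 1
[col 2] BHLN: children BHN:{A,C}, L:{T} ∪→ {A,C,T}; cost 1
[col 3] HN: children H:{A}, N:{A} ∩→ {A}; cost 0
[col 3] BHN: children B:{C}, HN:{A} ∪→ {A,C}; cost 1
[col 3] BHLN: children BHN:{A,C}, L:{G} ∪→ {A,C,G}; cost 1
per-site changes: [3, 1, 2, 2]; total = 8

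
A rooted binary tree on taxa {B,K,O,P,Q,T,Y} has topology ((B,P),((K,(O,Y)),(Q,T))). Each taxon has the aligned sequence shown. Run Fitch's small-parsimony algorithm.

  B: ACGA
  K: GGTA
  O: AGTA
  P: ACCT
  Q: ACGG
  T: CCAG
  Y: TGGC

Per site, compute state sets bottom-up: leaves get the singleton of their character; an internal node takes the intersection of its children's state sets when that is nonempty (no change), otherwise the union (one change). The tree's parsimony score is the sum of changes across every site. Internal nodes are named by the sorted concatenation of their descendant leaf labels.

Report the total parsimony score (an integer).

11

BP@0: {A} ∩ {A} = {A} (intersection, +0)
OY@0: {A} ∪ {T} = {A,T} (union, +1)
KOY@0: {G} ∪ {A,T} = {A,G,T} (union, +1)
QT@0: {A} ∪ {C} = {A,C} (union, +1)
KOQTY@0: {A,G,T} ∩ {A,C} = {A} (intersection, +0)
BKOPQTY@0: {A} ∩ {A} = {A} (intersection, +0)
BP@1: {C} ∩ {C} = {C} (intersection, +0)
OY@1: {G} ∩ {G} = {G} (intersection, +0)
KOY@1: {G} ∩ {G} = {G} (intersection, +0)
QT@1: {C} ∩ {C} = {C} (intersection, +0)
KOQTY@1: {G} ∪ {C} = {C,G} (union, +1)
BKOPQTY@1: {C} ∩ {C,G} = {C} (intersection, +0)
BP@2: {G} ∪ {C} = {C,G} (union, +1)
OY@2: {T} ∪ {G} = {G,T} (union, +1)
KOY@2: {T} ∩ {G,T} = {T} (intersection, +0)
QT@2: {G} ∪ {A} = {A,G} (union, +1)
KOQTY@2: {T} ∪ {A,G} = {A,G,T} (union, +1)
BKOPQTY@2: {C,G} ∩ {A,G,T} = {G} (intersection, +0)
BP@3: {A} ∪ {T} = {A,T} (union, +1)
OY@3: {A} ∪ {C} = {A,C} (union, +1)
KOY@3: {A} ∩ {A,C} = {A} (intersection, +0)
QT@3: {G} ∩ {G} = {G} (intersection, +0)
KOQTY@3: {A} ∪ {G} = {A,G} (union, +1)
BKOPQTY@3: {A,T} ∩ {A,G} = {A} (intersection, +0)
per-site changes: [3, 1, 4, 3]; total = 11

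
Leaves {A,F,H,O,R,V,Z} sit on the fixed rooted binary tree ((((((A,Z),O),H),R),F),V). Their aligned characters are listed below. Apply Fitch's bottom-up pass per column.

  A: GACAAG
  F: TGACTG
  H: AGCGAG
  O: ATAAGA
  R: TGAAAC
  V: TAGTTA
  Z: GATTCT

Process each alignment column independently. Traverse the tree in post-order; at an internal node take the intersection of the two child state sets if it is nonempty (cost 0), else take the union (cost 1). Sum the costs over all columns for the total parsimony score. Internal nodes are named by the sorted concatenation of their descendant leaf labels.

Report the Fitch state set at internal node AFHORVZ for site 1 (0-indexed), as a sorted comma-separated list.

[col 0] AZ: children A:{G}, Z:{G} ∩→ {G}; cost 0
[col 0] AOZ: children AZ:{G}, O:{A} ∪→ {A,G}; cost 1
[col 0] AHOZ: children AOZ:{A,G}, H:{A} ∩→ {A}; cost 0
[col 0] AHORZ: children AHOZ:{A}, R:{T} ∪→ {A,T}; cost 1
[col 0] AFHORZ: children AHORZ:{A,T}, F:{T} ∩→ {T}; cost 0
[col 0] AFHORVZ: children AFHORZ:{T}, V:{T} ∩→ {T}; cost 0
[col 1] AZ: children A:{A}, Z:{A} ∩→ {A}; cost 0
[col 1] AOZ: children AZ:{A}, O:{T} ∪→ {A,T}; cost 1
[col 1] AHOZ: children AOZ:{A,T}, H:{G} ∪→ {A,G,T}; cost 1
[col 1] AHORZ: children AHOZ:{A,G,T}, R:{G} ∩→ {G}; cost 0
[col 1] AFHORZ: children AHORZ:{G}, F:{G} ∩→ {G}; cost 0
[col 1] AFHORVZ: children AFHORZ:{G}, V:{A} ∪→ {A,G}; cost 1
[col 2] AZ: children A:{C}, Z:{T} ∪→ {C,T}; cost 1
[col 2] AOZ: children AZ:{C,T}, O:{A} ∪→ {A,C,T}; cost 1
[col 2] AHOZ: children AOZ:{A,C,T}, H:{C} ∩→ {C}; cost 0
[col 2] AHORZ: children AHOZ:{C}, R:{A} ∪→ {A,C}; cost 1
[col 2] AFHORZ: children AHORZ:{A,C}, F:{A} ∩→ {A}; cost 0
[col 2] AFHORVZ: children AFHORZ:{A}, V:{G} ∪→ {A,G}; cost 1
[col 3] AZ: children A:{A}, Z:{T} ∪→ {A,T}; cost 1
[col 3] AOZ: children AZ:{A,T}, O:{A} ∩→ {A}; cost 0
[col 3] AHOZ: children AOZ:{A}, H:{G} ∪→ {A,G}; cost 1
[col 3] AHORZ: children AHOZ:{A,G}, R:{A} ∩→ {A}; cost 0
[col 3] AFHORZ: children AHORZ:{A}, F:{C} ∪→ {A,C}; cost 1
[col 3] AFHORVZ: children AFHORZ:{A,C}, V:{T} ∪→ {A,C,T}; cost 1
[col 4] AZ: children A:{A}, Z:{C} ∪→ {A,C}; cost 1
[col 4] AOZ: children AZ:{A,C}, O:{G} ∪→ {A,C,G}; cost 1
[col 4] AHOZ: children AOZ:{A,C,G}, H:{A} ∩→ {A}; cost 0
[col 4] AHORZ: children AHOZ:{A}, R:{A} ∩→ {A}; cost 0
[col 4] AFHORZ: children AHORZ:{A}, F:{T} ∪→ {A,T}; cost 1
[col 4] AFHORVZ: children AFHORZ:{A,T}, V:{T} ∩→ {T}; cost 0
[col 5] AZ: children A:{G}, Z:{T} ∪→ {G,T}; cost 1
[col 5] AOZ: children AZ:{G,T}, O:{A} ∪→ {A,G,T}; cost 1
[col 5] AHOZ: children AOZ:{A,G,T}, H:{G} ∩→ {G}; cost 0
[col 5] AHORZ: children AHOZ:{G}, R:{C} ∪→ {C,G}; cost 1
[col 5] AFHORZ: children AHORZ:{C,G}, F:{G} ∩→ {G}; cost 0
[col 5] AFHORVZ: children AFHORZ:{G}, V:{A} ∪→ {A,G}; cost 1
per-site changes: [2, 3, 4, 4, 3, 4]; total = 20

A,G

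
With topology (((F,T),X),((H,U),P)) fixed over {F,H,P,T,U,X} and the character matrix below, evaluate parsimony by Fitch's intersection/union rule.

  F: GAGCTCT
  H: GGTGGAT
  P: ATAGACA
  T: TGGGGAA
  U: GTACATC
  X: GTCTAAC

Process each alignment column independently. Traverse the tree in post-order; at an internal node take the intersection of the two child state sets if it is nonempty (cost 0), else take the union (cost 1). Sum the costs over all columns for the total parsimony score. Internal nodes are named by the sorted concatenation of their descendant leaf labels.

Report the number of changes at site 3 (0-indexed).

3

site 0, node FT: F={G} ∪ T={T} → {G,T} (+1)
site 0, node FTX: FT={G,T} ∩ X={G} → {G} (+0)
site 0, node HU: H={G} ∩ U={G} → {G} (+0)
site 0, node HPU: HU={G} ∪ P={A} → {A,G} (+1)
site 0, node FHPTUX: FTX={G} ∩ HPU={A,G} → {G} (+0)
site 1, node FT: F={A} ∪ T={G} → {A,G} (+1)
site 1, node FTX: FT={A,G} ∪ X={T} → {A,G,T} (+1)
site 1, node HU: H={G} ∪ U={T} → {G,T} (+1)
site 1, node HPU: HU={G,T} ∩ P={T} → {T} (+0)
site 1, node FHPTUX: FTX={A,G,T} ∩ HPU={T} → {T} (+0)
site 2, node FT: F={G} ∩ T={G} → {G} (+0)
site 2, node FTX: FT={G} ∪ X={C} → {C,G} (+1)
site 2, node HU: H={T} ∪ U={A} → {A,T} (+1)
site 2, node HPU: HU={A,T} ∩ P={A} → {A} (+0)
site 2, node FHPTUX: FTX={C,G} ∪ HPU={A} → {A,C,G} (+1)
site 3, node FT: F={C} ∪ T={G} → {C,G} (+1)
site 3, node FTX: FT={C,G} ∪ X={T} → {C,G,T} (+1)
site 3, node HU: H={G} ∪ U={C} → {C,G} (+1)
site 3, node HPU: HU={C,G} ∩ P={G} → {G} (+0)
site 3, node FHPTUX: FTX={C,G,T} ∩ HPU={G} → {G} (+0)
site 4, node FT: F={T} ∪ T={G} → {G,T} (+1)
site 4, node FTX: FT={G,T} ∪ X={A} → {A,G,T} (+1)
site 4, node HU: H={G} ∪ U={A} → {A,G} (+1)
site 4, node HPU: HU={A,G} ∩ P={A} → {A} (+0)
site 4, node FHPTUX: FTX={A,G,T} ∩ HPU={A} → {A} (+0)
site 5, node FT: F={C} ∪ T={A} → {A,C} (+1)
site 5, node FTX: FT={A,C} ∩ X={A} → {A} (+0)
site 5, node HU: H={A} ∪ U={T} → {A,T} (+1)
site 5, node HPU: HU={A,T} ∪ P={C} → {A,C,T} (+1)
site 5, node FHPTUX: FTX={A} ∩ HPU={A,C,T} → {A} (+0)
site 6, node FT: F={T} ∪ T={A} → {A,T} (+1)
site 6, node FTX: FT={A,T} ∪ X={C} → {A,C,T} (+1)
site 6, node HU: H={T} ∪ U={C} → {C,T} (+1)
site 6, node HPU: HU={C,T} ∪ P={A} → {A,C,T} (+1)
site 6, node FHPTUX: FTX={A,C,T} ∩ HPU={A,C,T} → {A,C,T} (+0)
per-site changes: [2, 3, 3, 3, 3, 3, 4]; total = 21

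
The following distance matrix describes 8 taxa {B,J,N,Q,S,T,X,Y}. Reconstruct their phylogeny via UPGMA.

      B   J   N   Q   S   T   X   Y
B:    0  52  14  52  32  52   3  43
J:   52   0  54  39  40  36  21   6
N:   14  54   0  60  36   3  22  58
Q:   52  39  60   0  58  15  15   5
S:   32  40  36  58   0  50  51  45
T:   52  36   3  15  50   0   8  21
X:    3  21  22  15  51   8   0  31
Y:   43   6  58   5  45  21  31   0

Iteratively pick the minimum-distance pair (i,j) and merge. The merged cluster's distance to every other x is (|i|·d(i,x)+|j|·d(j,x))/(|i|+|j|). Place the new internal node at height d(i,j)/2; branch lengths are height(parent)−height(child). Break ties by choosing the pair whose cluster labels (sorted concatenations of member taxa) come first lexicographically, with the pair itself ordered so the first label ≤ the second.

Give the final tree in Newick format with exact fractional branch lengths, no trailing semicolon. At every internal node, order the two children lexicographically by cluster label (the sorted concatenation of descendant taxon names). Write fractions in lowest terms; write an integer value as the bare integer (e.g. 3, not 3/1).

((((B:3/2,X:3/2):21/2,(N:3/2,T:3/2):21/2):85/12,(J:45/4,(Q:5/2,Y:5/2):35/4):47/6):269/84,S:156/7)

step 1: merge (B,X) at d=3; branch lengths B→3/2, X→3/2; new cluster BX
  updated: d(BX,J)=73/2, d(BX,N)=18, d(BX,Q)=67/2, d(BX,S)=83/2, d(BX,T)=30, d(BX,Y)=37
step 2: merge (N,T) at d=3; branch lengths N→3/2, T→3/2; new cluster NT
  updated: d(BX,NT)=24, d(J,NT)=45, d(NT,Q)=75/2, d(NT,S)=43, d(NT,Y)=79/2
step 3: merge (Q,Y) at d=5; branch lengths Q→5/2, Y→5/2; new cluster QY
  updated: d(BX,QY)=141/4, d(J,QY)=45/2, d(NT,QY)=77/2, d(QY,S)=103/2
step 4: merge (J,QY) at d=45/2; branch lengths J→45/4, QY→35/4; new cluster JQY
  updated: d(BX,JQY)=107/3, d(JQY,NT)=122/3, d(JQY,S)=143/3
step 5: merge (BX,NT) at d=24; branch lengths BX→21/2, NT→21/2; new cluster BNTX
  updated: d(BNTX,JQY)=229/6, d(BNTX,S)=169/4
step 6: merge (BNTX,JQY) at d=229/6; branch lengths BNTX→85/12, JQY→47/6; new cluster BJNQTXY
  updated: d(BJNQTXY,S)=312/7
step 7: merge (BJNQTXY,S) at d=312/7; branch lengths BJNQTXY→269/84, S→156/7; new cluster BJNQSTXY
final tree: ((((B:3/2,X:3/2):21/2,(N:3/2,T:3/2):21/2):85/12,(J:45/4,(Q:5/2,Y:5/2):35/4):47/6):269/84,S:156/7)
total length: 3881/42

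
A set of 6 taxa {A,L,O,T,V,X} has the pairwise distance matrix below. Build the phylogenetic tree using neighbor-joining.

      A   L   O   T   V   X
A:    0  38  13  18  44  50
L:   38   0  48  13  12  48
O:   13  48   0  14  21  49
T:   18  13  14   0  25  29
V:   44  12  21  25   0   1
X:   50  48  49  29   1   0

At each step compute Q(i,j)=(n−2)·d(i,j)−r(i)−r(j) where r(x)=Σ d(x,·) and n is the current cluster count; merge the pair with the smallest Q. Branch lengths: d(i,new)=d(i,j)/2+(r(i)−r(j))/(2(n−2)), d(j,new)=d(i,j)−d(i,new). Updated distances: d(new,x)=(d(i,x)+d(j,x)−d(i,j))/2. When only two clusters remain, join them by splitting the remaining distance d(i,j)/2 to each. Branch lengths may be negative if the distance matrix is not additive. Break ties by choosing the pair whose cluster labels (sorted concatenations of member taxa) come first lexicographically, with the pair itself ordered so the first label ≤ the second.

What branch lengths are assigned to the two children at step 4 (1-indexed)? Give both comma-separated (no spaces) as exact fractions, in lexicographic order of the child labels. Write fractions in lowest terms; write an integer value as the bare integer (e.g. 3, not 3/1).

8,12

1. join V+X (d=1, Q=-276) ⇒ VX; edges |V|=-35/4, |X|=39/4
  updated: d(A,VX)=93/2, d(L,VX)=59/2, d(O,VX)=69/2, d(T,VX)=53/2
2. join A+O (d=13, Q=-186) ⇒ AO; edges |A|=15/2, |O|=11/2
  updated: d(AO,L)=73/2, d(AO,T)=19/2, d(AO,VX)=34
3. join AO+T (d=19/2, Q=-110) ⇒ AOT; edges |AO|=25/2, |T|=-3
  updated: d(AOT,L)=20, d(AOT,VX)=51/2
4. join AOT+L (d=20, Q=-75) ⇒ ALOT; edges |AOT|=8, |L|=12
  updated: d(ALOT,VX)=35/2
5. join ALOT+VX (d=35/2) ⇒ ALOTVX; edges |ALOT|=35/4, |VX|=35/4
final tree: ((((A:15/2,O:11/2):25/2,T:-3):8,L:12):35/4,(V:-35/4,X:39/4):35/4)
total length: 61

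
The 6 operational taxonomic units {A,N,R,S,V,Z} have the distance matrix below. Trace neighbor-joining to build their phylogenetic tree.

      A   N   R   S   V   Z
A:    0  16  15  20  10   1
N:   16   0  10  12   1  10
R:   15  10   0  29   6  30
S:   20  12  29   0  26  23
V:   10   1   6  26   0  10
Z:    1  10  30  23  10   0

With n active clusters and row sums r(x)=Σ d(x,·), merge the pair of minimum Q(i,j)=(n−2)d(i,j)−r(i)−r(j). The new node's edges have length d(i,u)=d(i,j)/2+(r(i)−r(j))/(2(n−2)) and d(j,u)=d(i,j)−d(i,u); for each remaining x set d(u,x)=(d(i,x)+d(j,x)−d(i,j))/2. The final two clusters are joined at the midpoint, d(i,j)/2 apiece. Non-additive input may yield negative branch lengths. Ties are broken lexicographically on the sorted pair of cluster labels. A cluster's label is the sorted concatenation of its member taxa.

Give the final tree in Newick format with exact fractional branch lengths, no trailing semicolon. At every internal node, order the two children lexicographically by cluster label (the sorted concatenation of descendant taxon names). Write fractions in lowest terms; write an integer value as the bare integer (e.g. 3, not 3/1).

step 1: merge (A,Z) at d=1, Q=-132; branch lengths A→-1, Z→2; new cluster AZ
  updated: d(AZ,N)=25/2, d(AZ,R)=22, d(AZ,S)=21, d(AZ,V)=19/2
step 2: merge (R,V) at d=6, Q=-183/2; branch lengths R→85/12, V→-13/12; new cluster RV
  updated: d(AZ,RV)=51/4, d(N,RV)=5/2, d(RV,S)=49/2
step 3: merge (AZ,S) at d=21, Q=-247/4; branch lengths AZ→123/16, S→213/16; new cluster ASZ
  updated: d(ASZ,N)=7/4, d(ASZ,RV)=65/8
step 4: merge (ASZ,N) at d=7/4, Q=-99/8; branch lengths ASZ→59/16, N→-31/16; new cluster ANSZ
  updated: d(ANSZ,RV)=71/16
step 5: merge (ANSZ,RV) at d=71/16; branch lengths ANSZ→71/32, RV→71/32; new cluster ANRSVZ
final tree: ((((A:-1,Z:2):123/16,S:213/16):59/16,N:-31/16):71/32,(R:85/12,V:-13/12):71/32)
total length: 547/16

((((A:-1,Z:2):123/16,S:213/16):59/16,N:-31/16):71/32,(R:85/12,V:-13/12):71/32)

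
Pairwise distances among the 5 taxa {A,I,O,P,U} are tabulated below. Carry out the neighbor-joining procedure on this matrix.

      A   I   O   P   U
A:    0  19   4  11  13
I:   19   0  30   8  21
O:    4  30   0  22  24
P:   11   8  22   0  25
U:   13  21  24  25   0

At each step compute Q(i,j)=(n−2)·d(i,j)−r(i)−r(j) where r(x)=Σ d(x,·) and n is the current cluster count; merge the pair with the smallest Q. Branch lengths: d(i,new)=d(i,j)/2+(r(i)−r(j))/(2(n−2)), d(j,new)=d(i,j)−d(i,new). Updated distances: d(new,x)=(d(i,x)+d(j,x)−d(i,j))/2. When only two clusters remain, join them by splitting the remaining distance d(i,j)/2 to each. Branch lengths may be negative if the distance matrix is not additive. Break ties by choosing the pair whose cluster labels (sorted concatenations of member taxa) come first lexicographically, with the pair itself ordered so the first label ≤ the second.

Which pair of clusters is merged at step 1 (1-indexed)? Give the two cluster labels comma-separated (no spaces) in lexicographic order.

step 1: merge (I,P) at d=8, Q=-120; branch lengths I→6, P→2; new cluster IP
  updated: d(A,IP)=11, d(IP,O)=22, d(IP,U)=19
step 2: merge (A,O) at d=4, Q=-70; branch lengths A→-7/2, O→15/2; new cluster AO
  updated: d(AO,IP)=29/2, d(AO,U)=33/2
step 3: merge (AO,IP) at d=29/2, Q=-50; branch lengths AO→6, IP→17/2; new cluster AIOP
  updated: d(AIOP,U)=21/2
step 4: merge (AIOP,U) at d=21/2; branch lengths AIOP→21/4, U→21/4; new cluster AIOPU
final tree: (((A:-7/2,O:15/2):6,(I:6,P:2):17/2):21/4,U:21/4)
total length: 37

I,P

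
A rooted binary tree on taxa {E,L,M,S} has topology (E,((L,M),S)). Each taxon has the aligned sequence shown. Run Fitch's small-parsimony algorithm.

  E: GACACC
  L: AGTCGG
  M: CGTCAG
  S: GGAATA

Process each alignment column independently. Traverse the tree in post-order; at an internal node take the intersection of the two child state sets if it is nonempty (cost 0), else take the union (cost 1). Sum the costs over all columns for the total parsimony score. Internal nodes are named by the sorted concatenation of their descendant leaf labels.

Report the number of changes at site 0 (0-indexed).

2

[col 0] LM: children L:{A}, M:{C} ∪→ {A,C}; cost 1
[col 0] LMS: children LM:{A,C}, S:{G} ∪→ {A,C,G}; cost 1
[col 0] ELMS: children E:{G}, LMS:{A,C,G} ∩→ {G}; cost 0
[col 1] LM: children L:{G}, M:{G} ∩→ {G}; cost 0
[col 1] LMS: children LM:{G}, S:{G} ∩→ {G}; cost 0
[col 1] ELMS: children E:{A}, LMS:{G} ∪→ {A,G}; cost 1
[col 2] LM: children L:{T}, M:{T} ∩→ {T}; cost 0
[col 2] LMS: children LM:{T}, S:{A} ∪→ {A,T}; cost 1
[col 2] ELMS: children E:{C}, LMS:{A,T} ∪→ {A,C,T}; cost 1
[col 3] LM: children L:{C}, M:{C} ∩→ {C}; cost 0
[col 3] LMS: children LM:{C}, S:{A} ∪→ {A,C}; cost 1
[col 3] ELMS: children E:{A}, LMS:{A,C} ∩→ {A}; cost 0
[col 4] LM: children L:{G}, M:{A} ∪→ {A,G}; cost 1
[col 4] LMS: children LM:{A,G}, S:{T} ∪→ {A,G,T}; cost 1
[col 4] ELMS: children E:{C}, LMS:{A,G,T} ∪→ {A,C,G,T}; cost 1
[col 5] LM: children L:{G}, M:{G} ∩→ {G}; cost 0
[col 5] LMS: children LM:{G}, S:{A} ∪→ {A,G}; cost 1
[col 5] ELMS: children E:{C}, LMS:{A,G} ∪→ {A,C,G}; cost 1
per-site changes: [2, 1, 2, 1, 3, 2]; total = 11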